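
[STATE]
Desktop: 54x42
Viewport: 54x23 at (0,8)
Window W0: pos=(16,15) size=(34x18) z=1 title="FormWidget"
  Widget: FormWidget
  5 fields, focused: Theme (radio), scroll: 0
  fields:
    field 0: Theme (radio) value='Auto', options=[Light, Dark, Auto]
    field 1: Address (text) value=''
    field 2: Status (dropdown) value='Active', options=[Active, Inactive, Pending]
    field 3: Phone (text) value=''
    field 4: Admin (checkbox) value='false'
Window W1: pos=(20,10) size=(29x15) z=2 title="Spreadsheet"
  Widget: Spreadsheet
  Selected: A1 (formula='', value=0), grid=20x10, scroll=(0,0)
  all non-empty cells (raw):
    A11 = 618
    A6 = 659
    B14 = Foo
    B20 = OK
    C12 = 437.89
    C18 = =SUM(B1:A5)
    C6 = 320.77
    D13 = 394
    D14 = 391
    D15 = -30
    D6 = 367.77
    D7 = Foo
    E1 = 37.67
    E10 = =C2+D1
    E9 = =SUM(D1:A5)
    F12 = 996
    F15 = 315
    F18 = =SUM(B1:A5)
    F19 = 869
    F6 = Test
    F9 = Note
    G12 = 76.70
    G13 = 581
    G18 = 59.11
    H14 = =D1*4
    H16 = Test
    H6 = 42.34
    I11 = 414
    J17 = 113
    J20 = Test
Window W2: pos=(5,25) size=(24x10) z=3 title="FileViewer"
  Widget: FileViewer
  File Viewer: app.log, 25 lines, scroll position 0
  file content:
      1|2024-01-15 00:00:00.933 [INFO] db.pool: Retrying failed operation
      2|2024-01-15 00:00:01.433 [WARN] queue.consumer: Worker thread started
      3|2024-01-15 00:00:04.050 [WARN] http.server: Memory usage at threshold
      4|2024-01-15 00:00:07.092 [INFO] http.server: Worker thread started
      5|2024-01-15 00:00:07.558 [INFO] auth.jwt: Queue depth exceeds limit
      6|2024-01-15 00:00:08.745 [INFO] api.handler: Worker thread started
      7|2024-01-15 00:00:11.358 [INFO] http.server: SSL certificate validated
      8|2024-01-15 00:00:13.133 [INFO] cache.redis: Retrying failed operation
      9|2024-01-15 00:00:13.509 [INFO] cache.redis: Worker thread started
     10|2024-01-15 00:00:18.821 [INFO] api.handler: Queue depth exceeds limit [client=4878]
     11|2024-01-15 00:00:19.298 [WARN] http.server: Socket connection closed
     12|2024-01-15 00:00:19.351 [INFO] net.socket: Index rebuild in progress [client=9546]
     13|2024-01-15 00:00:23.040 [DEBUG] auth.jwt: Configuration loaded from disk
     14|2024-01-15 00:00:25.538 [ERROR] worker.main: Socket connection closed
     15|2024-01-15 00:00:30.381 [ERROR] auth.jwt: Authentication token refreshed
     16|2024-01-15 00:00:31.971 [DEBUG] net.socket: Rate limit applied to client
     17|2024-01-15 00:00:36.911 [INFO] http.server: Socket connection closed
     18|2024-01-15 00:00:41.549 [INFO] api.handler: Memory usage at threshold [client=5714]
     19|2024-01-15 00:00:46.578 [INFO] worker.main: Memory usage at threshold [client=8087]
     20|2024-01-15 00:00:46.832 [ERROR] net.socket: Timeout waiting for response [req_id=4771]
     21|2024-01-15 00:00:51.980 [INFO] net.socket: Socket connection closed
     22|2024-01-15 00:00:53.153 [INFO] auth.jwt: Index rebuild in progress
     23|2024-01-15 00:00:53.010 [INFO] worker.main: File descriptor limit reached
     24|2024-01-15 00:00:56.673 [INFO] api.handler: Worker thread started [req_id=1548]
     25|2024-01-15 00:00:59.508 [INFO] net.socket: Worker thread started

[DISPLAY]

                                                      
                                                      
                    ┏━━━━━━━━━━━━━━━━━━━━━━━━━━━┓     
                    ┃ Spreadsheet               ┃     
                    ┠───────────────────────────┨     
                    ┃A1:                        ┃     
                    ┃       A       B       C   ┃     
                ┏━━━┃---------------------------┃┓    
                ┃ Fo┃  1      [0]       0       ┃┃    
                ┠───┃  2        0       0       ┃┨    
                ┃> T┃  3        0       0       ┃┃    
                ┃  A┃  4        0       0       ┃┃    
                ┃  S┃  5        0       0       ┃┃    
                ┃  P┃  6      659       0  320.7┃┃    
                ┃  A┃  7        0       0       ┃┃    
                ┃   ┃  8        0       0       ┃┃    
                ┃   ┗━━━━━━━━━━━━━━━━━━━━━━━━━━━┛┃    
     ┏━━━━━━━━━━━━━━━━━━━━━━┓                    ┃    
     ┃ FileViewer           ┃                    ┃    
     ┠──────────────────────┨                    ┃    
     ┃2024-01-15 00:00:00.9▲┃                    ┃    
     ┃2024-01-15 00:00:01.4█┃                    ┃    
     ┃2024-01-15 00:00:04.0░┃                    ┃    


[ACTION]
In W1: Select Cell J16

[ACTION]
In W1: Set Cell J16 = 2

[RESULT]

                                                      
                                                      
                    ┏━━━━━━━━━━━━━━━━━━━━━━━━━━━┓     
                    ┃ Spreadsheet               ┃     
                    ┠───────────────────────────┨     
                    ┃J16: 2                     ┃     
                    ┃       A       B       C   ┃     
                ┏━━━┃---------------------------┃┓    
                ┃ Fo┃  1        0       0       ┃┃    
                ┠───┃  2        0       0       ┃┨    
                ┃> T┃  3        0       0       ┃┃    
                ┃  A┃  4        0       0       ┃┃    
                ┃  S┃  5        0       0       ┃┃    
                ┃  P┃  6      659       0  320.7┃┃    
                ┃  A┃  7        0       0       ┃┃    
                ┃   ┃  8        0       0       ┃┃    
                ┃   ┗━━━━━━━━━━━━━━━━━━━━━━━━━━━┛┃    
     ┏━━━━━━━━━━━━━━━━━━━━━━┓                    ┃    
     ┃ FileViewer           ┃                    ┃    
     ┠──────────────────────┨                    ┃    
     ┃2024-01-15 00:00:00.9▲┃                    ┃    
     ┃2024-01-15 00:00:01.4█┃                    ┃    
     ┃2024-01-15 00:00:04.0░┃                    ┃    


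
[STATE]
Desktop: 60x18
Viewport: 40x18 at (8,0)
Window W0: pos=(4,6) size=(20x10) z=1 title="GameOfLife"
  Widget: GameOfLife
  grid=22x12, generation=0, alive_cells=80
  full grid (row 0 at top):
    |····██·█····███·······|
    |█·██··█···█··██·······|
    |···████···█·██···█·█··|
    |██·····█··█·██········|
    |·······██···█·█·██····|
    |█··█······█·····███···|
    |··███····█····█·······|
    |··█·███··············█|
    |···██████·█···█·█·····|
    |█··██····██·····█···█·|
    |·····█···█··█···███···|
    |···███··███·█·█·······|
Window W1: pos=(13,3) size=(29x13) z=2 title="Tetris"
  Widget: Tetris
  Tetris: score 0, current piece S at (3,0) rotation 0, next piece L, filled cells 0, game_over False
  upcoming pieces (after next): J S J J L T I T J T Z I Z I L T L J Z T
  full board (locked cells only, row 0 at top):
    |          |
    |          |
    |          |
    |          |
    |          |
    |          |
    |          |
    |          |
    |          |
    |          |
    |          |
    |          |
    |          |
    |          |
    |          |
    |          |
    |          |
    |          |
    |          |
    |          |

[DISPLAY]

                                        
                                        
                                        
     ┏━━━━━━━━━━━━━━━━━━━━━━━━━━━┓      
     ┃ Tetris                    ┃      
     ┠───────────────────────────┨      
━━━━━┃          │Next:           ┃      
meOfL┃          │  ▒             ┃      
─────┃          │▒▒▒             ┃      
: 0  ┃          │                ┃      
··█··┃          │                ┃      
··██·┃          │                ┃      
·····┃          │Score:          ┃      
····█┃          │0               ┃      
██···┃          │                ┃      
━━━━━┗━━━━━━━━━━━━━━━━━━━━━━━━━━━┛      
                                        
                                        


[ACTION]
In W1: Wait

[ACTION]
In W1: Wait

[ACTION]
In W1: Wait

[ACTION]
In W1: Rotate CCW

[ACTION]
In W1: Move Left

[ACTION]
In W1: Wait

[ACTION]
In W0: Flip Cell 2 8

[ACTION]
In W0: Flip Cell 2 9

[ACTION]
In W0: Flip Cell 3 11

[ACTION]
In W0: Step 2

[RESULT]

                                        
                                        
                                        
     ┏━━━━━━━━━━━━━━━━━━━━━━━━━━━┓      
     ┃ Tetris                    ┃      
     ┠───────────────────────────┨      
━━━━━┃          │Next:           ┃      
meOfL┃          │  ▒             ┃      
─────┃          │▒▒▒             ┃      
: 2  ┃          │                ┃      
·····┃          │                ┃      
█·█··┃          │                ┃      
··█··┃          │Score:          ┃      
·····┃          │0               ┃      
··███┃          │                ┃      
━━━━━┗━━━━━━━━━━━━━━━━━━━━━━━━━━━┛      
                                        
                                        


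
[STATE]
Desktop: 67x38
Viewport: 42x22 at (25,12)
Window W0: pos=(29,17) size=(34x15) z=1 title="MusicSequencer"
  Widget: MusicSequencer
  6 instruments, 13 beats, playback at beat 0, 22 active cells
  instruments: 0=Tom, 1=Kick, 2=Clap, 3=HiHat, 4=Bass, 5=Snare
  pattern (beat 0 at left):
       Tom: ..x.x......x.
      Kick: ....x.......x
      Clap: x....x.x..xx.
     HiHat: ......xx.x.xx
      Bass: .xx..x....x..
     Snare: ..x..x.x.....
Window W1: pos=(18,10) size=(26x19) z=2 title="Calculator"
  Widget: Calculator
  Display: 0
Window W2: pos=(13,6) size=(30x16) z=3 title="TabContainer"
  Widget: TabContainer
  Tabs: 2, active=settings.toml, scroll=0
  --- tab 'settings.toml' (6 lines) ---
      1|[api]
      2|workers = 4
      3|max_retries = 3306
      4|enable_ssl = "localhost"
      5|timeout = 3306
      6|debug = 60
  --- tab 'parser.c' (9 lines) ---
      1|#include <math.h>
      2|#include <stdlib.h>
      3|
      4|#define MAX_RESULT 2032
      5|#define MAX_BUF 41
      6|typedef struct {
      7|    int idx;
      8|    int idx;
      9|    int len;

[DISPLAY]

                 ┃┨                       
 = 3306          ┃┃                       
= "localhost"    ┃┃                       
306              ┃┃                       
                 ┃┃                       
                 ┃┃━━━━━━━━━━━━━━━━━━┓    
                 ┃┃r                 ┃    
                 ┃┃──────────────────┨    
                 ┃┃89012             ┃    
━━━━━━━━━━━━━━━━━┛┃···█·             ┃    
──┼───┼───┤       ┃····█             ┃    
MC│ MR│ M+│       ┃··██·             ┃    
──┴───┴───┘       ┃·█·██             ┃    
                  ┃··█··             ┃    
                  ┃·····             ┃    
                  ┃                  ┃    
━━━━━━━━━━━━━━━━━━┛                  ┃    
    ┃                                ┃    
    ┃                                ┃    
    ┗━━━━━━━━━━━━━━━━━━━━━━━━━━━━━━━━┛    
                                          
                                          


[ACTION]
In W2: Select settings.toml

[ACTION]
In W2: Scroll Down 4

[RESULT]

                 ┃┨                       
                 ┃┃                       
                 ┃┃                       
                 ┃┃                       
                 ┃┃                       
                 ┃┃━━━━━━━━━━━━━━━━━━┓    
                 ┃┃r                 ┃    
                 ┃┃──────────────────┨    
                 ┃┃89012             ┃    
━━━━━━━━━━━━━━━━━┛┃···█·             ┃    
──┼───┼───┤       ┃····█             ┃    
MC│ MR│ M+│       ┃··██·             ┃    
──┴───┴───┘       ┃·█·██             ┃    
                  ┃··█··             ┃    
                  ┃·····             ┃    
                  ┃                  ┃    
━━━━━━━━━━━━━━━━━━┛                  ┃    
    ┃                                ┃    
    ┃                                ┃    
    ┗━━━━━━━━━━━━━━━━━━━━━━━━━━━━━━━━┛    
                                          
                                          


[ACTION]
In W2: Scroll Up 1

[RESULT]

306              ┃┨                       
                 ┃┃                       
                 ┃┃                       
                 ┃┃                       
                 ┃┃                       
                 ┃┃━━━━━━━━━━━━━━━━━━┓    
                 ┃┃r                 ┃    
                 ┃┃──────────────────┨    
                 ┃┃89012             ┃    
━━━━━━━━━━━━━━━━━┛┃···█·             ┃    
──┼───┼───┤       ┃····█             ┃    
MC│ MR│ M+│       ┃··██·             ┃    
──┴───┴───┘       ┃·█·██             ┃    
                  ┃··█··             ┃    
                  ┃·····             ┃    
                  ┃                  ┃    
━━━━━━━━━━━━━━━━━━┛                  ┃    
    ┃                                ┃    
    ┃                                ┃    
    ┗━━━━━━━━━━━━━━━━━━━━━━━━━━━━━━━━┛    
                                          
                                          


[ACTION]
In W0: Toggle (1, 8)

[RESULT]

306              ┃┨                       
                 ┃┃                       
                 ┃┃                       
                 ┃┃                       
                 ┃┃                       
                 ┃┃━━━━━━━━━━━━━━━━━━┓    
                 ┃┃r                 ┃    
                 ┃┃──────────────────┨    
                 ┃┃89012             ┃    
━━━━━━━━━━━━━━━━━┛┃···█·             ┃    
──┼───┼───┤       ┃█···█             ┃    
MC│ MR│ M+│       ┃··██·             ┃    
──┴───┴───┘       ┃·█·██             ┃    
                  ┃··█··             ┃    
                  ┃·····             ┃    
                  ┃                  ┃    
━━━━━━━━━━━━━━━━━━┛                  ┃    
    ┃                                ┃    
    ┃                                ┃    
    ┗━━━━━━━━━━━━━━━━━━━━━━━━━━━━━━━━┛    
                                          
                                          


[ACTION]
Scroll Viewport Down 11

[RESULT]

                 ┃┃                       
                 ┃┃━━━━━━━━━━━━━━━━━━┓    
                 ┃┃r                 ┃    
                 ┃┃──────────────────┨    
                 ┃┃89012             ┃    
━━━━━━━━━━━━━━━━━┛┃···█·             ┃    
──┼───┼───┤       ┃█···█             ┃    
MC│ MR│ M+│       ┃··██·             ┃    
──┴───┴───┘       ┃·█·██             ┃    
                  ┃··█··             ┃    
                  ┃·····             ┃    
                  ┃                  ┃    
━━━━━━━━━━━━━━━━━━┛                  ┃    
    ┃                                ┃    
    ┃                                ┃    
    ┗━━━━━━━━━━━━━━━━━━━━━━━━━━━━━━━━┛    
                                          
                                          
                                          
                                          
                                          
                                          


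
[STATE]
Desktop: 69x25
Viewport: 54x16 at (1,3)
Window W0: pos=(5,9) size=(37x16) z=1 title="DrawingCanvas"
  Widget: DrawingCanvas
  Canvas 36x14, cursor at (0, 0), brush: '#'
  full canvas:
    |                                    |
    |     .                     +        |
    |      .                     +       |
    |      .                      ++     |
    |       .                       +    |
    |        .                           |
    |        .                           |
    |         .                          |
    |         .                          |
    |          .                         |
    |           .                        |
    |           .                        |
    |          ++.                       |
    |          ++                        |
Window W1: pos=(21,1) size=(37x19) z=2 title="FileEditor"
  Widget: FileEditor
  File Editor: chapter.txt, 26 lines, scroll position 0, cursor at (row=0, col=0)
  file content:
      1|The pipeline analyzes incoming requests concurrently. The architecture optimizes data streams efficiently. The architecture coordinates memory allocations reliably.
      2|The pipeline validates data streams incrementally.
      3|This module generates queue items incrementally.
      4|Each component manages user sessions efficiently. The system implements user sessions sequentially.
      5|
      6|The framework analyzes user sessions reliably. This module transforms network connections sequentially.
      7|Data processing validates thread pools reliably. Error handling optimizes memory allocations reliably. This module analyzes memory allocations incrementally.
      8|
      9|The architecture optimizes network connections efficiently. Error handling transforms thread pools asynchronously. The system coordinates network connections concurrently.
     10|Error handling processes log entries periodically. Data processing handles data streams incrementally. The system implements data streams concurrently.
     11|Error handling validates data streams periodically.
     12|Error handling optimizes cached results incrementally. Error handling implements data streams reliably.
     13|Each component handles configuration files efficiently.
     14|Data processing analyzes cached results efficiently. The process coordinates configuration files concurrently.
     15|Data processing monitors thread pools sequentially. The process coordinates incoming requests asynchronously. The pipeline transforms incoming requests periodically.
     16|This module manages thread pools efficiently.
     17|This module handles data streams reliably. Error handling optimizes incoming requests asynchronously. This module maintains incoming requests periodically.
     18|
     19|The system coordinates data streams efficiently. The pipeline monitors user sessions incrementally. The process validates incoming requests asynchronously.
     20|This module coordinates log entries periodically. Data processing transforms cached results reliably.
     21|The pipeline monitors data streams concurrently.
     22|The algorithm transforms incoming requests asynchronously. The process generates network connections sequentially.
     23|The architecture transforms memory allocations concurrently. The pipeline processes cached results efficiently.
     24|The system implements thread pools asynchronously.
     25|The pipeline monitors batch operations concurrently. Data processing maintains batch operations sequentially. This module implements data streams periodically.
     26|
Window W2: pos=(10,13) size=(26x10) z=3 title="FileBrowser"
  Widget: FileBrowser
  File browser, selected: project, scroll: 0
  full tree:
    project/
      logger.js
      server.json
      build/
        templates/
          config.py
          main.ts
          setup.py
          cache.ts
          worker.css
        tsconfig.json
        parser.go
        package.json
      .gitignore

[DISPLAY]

                    ┠─────────────────────────────────
                    ┃█he pipeline analyzes incoming re
                    ┃The pipeline validates data strea
                    ┃This module generates queue items
                    ┃Each component manages user sessi
                    ┃                                 
    ┏━━━━━━━━━━━━━━━┃The framework analyzes user sessi
    ┃ DrawingCanvas ┃Data processing validates thread 
    ┠───────────────┃                                 
    ┃+              ┃The architecture optimizes networ
    ┃    ┏━━━━━━━━━━━━━━━━━━━━━━━━┓ processes log entr
    ┃    ┃ FileBrowser            ┃ validates data str
    ┃    ┠────────────────────────┨ optimizes cached r
    ┃    ┃> [-] project/          ┃ handles configurat
    ┃    ┃    logger.js           ┃g analyzes cached r
    ┃    ┃    server.json         ┃g monitors thread p


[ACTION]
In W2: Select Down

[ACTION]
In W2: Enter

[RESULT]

                    ┠─────────────────────────────────
                    ┃█he pipeline analyzes incoming re
                    ┃The pipeline validates data strea
                    ┃This module generates queue items
                    ┃Each component manages user sessi
                    ┃                                 
    ┏━━━━━━━━━━━━━━━┃The framework analyzes user sessi
    ┃ DrawingCanvas ┃Data processing validates thread 
    ┠───────────────┃                                 
    ┃+              ┃The architecture optimizes networ
    ┃    ┏━━━━━━━━━━━━━━━━━━━━━━━━┓ processes log entr
    ┃    ┃ FileBrowser            ┃ validates data str
    ┃    ┠────────────────────────┨ optimizes cached r
    ┃    ┃  [-] project/          ┃ handles configurat
    ┃    ┃  > logger.js           ┃g analyzes cached r
    ┃    ┃    server.json         ┃g monitors thread p


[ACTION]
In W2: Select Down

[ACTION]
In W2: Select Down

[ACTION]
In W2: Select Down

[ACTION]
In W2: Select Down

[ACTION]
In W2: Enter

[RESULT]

                    ┠─────────────────────────────────
                    ┃█he pipeline analyzes incoming re
                    ┃The pipeline validates data strea
                    ┃This module generates queue items
                    ┃Each component manages user sessi
                    ┃                                 
    ┏━━━━━━━━━━━━━━━┃The framework analyzes user sessi
    ┃ DrawingCanvas ┃Data processing validates thread 
    ┠───────────────┃                                 
    ┃+              ┃The architecture optimizes networ
    ┃    ┏━━━━━━━━━━━━━━━━━━━━━━━━┓ processes log entr
    ┃    ┃ FileBrowser            ┃ validates data str
    ┃    ┠────────────────────────┨ optimizes cached r
    ┃    ┃  [-] project/          ┃ handles configurat
    ┃    ┃    logger.js           ┃g analyzes cached r
    ┃    ┃    server.json         ┃g monitors thread p


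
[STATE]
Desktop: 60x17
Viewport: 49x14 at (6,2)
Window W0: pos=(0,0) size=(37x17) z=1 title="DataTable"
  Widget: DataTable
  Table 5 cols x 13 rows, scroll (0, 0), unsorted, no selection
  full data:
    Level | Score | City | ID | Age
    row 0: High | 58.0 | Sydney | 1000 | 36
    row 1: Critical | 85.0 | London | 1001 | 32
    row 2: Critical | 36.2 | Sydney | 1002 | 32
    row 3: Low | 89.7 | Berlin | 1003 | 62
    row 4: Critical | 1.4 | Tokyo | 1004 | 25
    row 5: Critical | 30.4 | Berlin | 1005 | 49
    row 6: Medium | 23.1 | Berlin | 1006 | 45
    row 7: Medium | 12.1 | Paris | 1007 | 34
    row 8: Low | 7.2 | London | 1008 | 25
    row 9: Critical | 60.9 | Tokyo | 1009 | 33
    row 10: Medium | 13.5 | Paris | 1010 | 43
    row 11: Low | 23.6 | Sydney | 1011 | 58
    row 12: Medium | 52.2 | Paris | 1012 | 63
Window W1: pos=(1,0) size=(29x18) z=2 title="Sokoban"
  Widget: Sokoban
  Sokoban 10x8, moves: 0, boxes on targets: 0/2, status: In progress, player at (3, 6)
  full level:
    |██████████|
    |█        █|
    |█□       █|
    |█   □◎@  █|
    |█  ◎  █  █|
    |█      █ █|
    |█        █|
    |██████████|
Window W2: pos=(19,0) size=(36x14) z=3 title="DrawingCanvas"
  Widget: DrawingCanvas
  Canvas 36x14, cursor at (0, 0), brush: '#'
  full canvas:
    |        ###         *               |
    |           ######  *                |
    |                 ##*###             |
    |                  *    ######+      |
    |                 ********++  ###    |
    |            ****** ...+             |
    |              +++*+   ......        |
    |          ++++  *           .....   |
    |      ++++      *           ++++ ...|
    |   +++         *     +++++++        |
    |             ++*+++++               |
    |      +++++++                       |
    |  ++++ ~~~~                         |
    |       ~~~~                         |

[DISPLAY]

─────────────┠──────────────────────────────────┨
██████       ┃+       ###         *             ┃
     █       ┃           ######  *              ┃
     █       ┃                 ##*###           ┃
□◎@  █       ┃                  *    ######+    ┃
  █  █       ┃                 ********++  ###  ┃
   █ █       ┃            ****** ...+           ┃
     █       ┃              +++*+   ......      ┃
██████       ┃          ++++  *           ..... ┃
s: 0  0/2    ┃      ++++      *           ++++ .┃
             ┃   +++         *     +++++++      ┃
             ┗━━━━━━━━━━━━━━━━━━━━━━━━━━━━━━━━━━┛
                       ┃      ┃                  
                       ┃      ┃                  


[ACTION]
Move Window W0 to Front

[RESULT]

──────────────────────────────┨─────────────────┨
   │Score│City  │ID  │Age     ┃   *             ┃
───┼─────┼──────┼────┼───     ┃  *              ┃
   │58.0 │Sydney│1000│36      ┃##*###           ┃
cal│85.0 │London│1001│32      ┃ *    ######+    ┃
cal│36.2 │Sydney│1002│32      ┃********++  ###  ┃
   │89.7 │Berlin│1003│62      ┃* ...+           ┃
cal│1.4  │Tokyo │1004│25      ┃*+   ......      ┃
cal│30.4 │Berlin│1005│49      ┃           ..... ┃
m  │23.1 │Berlin│1006│45      ┃           ++++ .┃
m  │12.1 │Paris │1007│34      ┃    +++++++      ┃
   │7.2  │London│1008│25      ┃━━━━━━━━━━━━━━━━━┛
cal│60.9 │Tokyo │1009│33      ┃                  
m  │13.5 │Paris │1010│43      ┃                  


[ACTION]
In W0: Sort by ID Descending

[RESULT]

──────────────────────────────┨─────────────────┨
   │Score│City  │ID ▼│Age     ┃   *             ┃
───┼─────┼──────┼────┼───     ┃  *              ┃
m  │52.2 │Paris │1012│63      ┃##*###           ┃
   │23.6 │Sydney│1011│58      ┃ *    ######+    ┃
m  │13.5 │Paris │1010│43      ┃********++  ###  ┃
cal│60.9 │Tokyo │1009│33      ┃* ...+           ┃
   │7.2  │London│1008│25      ┃*+   ......      ┃
m  │12.1 │Paris │1007│34      ┃           ..... ┃
m  │23.1 │Berlin│1006│45      ┃           ++++ .┃
cal│30.4 │Berlin│1005│49      ┃    +++++++      ┃
cal│1.4  │Tokyo │1004│25      ┃━━━━━━━━━━━━━━━━━┛
   │89.7 │Berlin│1003│62      ┃                  
cal│36.2 │Sydney│1002│32      ┃                  


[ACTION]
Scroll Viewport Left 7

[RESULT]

┠───────────────────────────────────┨────────────
┃Level   │Score│City  │ID ▼│Age     ┃   *        
┃────────┼─────┼──────┼────┼───     ┃  *         
┃Medium  │52.2 │Paris │1012│63      ┃##*###      
┃Low     │23.6 │Sydney│1011│58      ┃ *    ######
┃Medium  │13.5 │Paris │1010│43      ┃********++  
┃Critical│60.9 │Tokyo │1009│33      ┃* ...+      
┃Low     │7.2  │London│1008│25      ┃*+   ...... 
┃Medium  │12.1 │Paris │1007│34      ┃           .
┃Medium  │23.1 │Berlin│1006│45      ┃           +
┃Critical│30.4 │Berlin│1005│49      ┃    +++++++ 
┃Critical│1.4  │Tokyo │1004│25      ┃━━━━━━━━━━━━
┃Low     │89.7 │Berlin│1003│62      ┃            
┃Critical│36.2 │Sydney│1002│32      ┃            


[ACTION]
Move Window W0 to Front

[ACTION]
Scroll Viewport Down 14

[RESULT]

┃Level   │Score│City  │ID ▼│Age     ┃   *        
┃────────┼─────┼──────┼────┼───     ┃  *         
┃Medium  │52.2 │Paris │1012│63      ┃##*###      
┃Low     │23.6 │Sydney│1011│58      ┃ *    ######
┃Medium  │13.5 │Paris │1010│43      ┃********++  
┃Critical│60.9 │Tokyo │1009│33      ┃* ...+      
┃Low     │7.2  │London│1008│25      ┃*+   ...... 
┃Medium  │12.1 │Paris │1007│34      ┃           .
┃Medium  │23.1 │Berlin│1006│45      ┃           +
┃Critical│30.4 │Berlin│1005│49      ┃    +++++++ 
┃Critical│1.4  │Tokyo │1004│25      ┃━━━━━━━━━━━━
┃Low     │89.7 │Berlin│1003│62      ┃            
┃Critical│36.2 │Sydney│1002│32      ┃            
┗━━━━━━━━━━━━━━━━━━━━━━━━━━━━━━━━━━━┛            


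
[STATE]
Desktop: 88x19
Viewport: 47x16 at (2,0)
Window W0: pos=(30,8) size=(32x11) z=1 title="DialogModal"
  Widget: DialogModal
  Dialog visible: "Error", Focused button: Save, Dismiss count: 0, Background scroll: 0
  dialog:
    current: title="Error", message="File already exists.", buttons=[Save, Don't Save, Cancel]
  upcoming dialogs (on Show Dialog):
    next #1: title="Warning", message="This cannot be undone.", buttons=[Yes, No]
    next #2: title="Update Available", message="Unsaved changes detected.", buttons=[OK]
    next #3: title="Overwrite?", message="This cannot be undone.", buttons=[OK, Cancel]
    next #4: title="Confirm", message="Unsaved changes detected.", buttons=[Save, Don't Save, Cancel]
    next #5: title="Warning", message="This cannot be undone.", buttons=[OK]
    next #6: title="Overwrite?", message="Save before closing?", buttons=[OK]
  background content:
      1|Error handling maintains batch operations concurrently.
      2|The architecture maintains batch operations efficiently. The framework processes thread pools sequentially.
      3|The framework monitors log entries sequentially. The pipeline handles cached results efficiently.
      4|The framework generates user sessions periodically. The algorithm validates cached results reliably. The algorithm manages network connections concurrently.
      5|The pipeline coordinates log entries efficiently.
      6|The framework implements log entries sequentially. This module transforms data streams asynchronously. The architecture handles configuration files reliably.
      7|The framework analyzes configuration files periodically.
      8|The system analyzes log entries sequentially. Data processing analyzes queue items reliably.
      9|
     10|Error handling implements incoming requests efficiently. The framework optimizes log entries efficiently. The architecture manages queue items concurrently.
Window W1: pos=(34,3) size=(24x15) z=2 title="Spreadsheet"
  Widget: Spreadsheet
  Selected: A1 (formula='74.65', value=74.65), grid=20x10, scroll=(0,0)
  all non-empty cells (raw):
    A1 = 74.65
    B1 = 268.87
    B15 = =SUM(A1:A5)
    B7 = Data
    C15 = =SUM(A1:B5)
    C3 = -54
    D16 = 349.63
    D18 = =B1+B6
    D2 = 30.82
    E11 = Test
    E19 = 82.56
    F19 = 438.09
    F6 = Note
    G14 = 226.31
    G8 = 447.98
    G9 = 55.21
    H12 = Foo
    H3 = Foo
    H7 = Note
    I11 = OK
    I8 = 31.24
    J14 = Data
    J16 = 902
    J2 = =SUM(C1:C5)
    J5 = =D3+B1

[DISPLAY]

                                               
                                               
                                               
                                ┏━━━━━━━━━━━━━━
                                ┃ Spreadsheet  
                                ┠──────────────
                                ┃A1: 74.65     
                                ┃       A      
                            ┏━━━┃--------------
                            ┃ Di┃  1  [74.65]  
                            ┠───┃  2        0  
                            ┃Err┃  3        0  
                            ┃Th┌┃  4        0  
                            ┃Th│┃  5        0  
                            ┃Th│┃  6        0  
                            ┃Th│┃  7        0Da


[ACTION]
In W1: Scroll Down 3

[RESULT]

                                               
                                               
                                               
                                ┏━━━━━━━━━━━━━━
                                ┃ Spreadsheet  
                                ┠──────────────
                                ┃A1: 74.65     
                                ┃       A      
                            ┏━━━┃--------------
                            ┃ Di┃  4        0  
                            ┠───┃  5        0  
                            ┃Err┃  6        0  
                            ┃Th┌┃  7        0Da
                            ┃Th│┃  8        0  
                            ┃Th│┃  9        0  
                            ┃Th│┃ 10        0  


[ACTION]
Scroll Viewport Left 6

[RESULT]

                                               
                                               
                                               
                                  ┏━━━━━━━━━━━━
                                  ┃ Spreadsheet
                                  ┠────────────
                                  ┃A1: 74.65   
                                  ┃       A    
                              ┏━━━┃------------
                              ┃ Di┃  4        0
                              ┠───┃  5        0
                              ┃Err┃  6        0
                              ┃Th┌┃  7        0
                              ┃Th│┃  8        0
                              ┃Th│┃  9        0
                              ┃Th│┃ 10        0


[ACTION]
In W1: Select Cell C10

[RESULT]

                                               
                                               
                                               
                                  ┏━━━━━━━━━━━━
                                  ┃ Spreadsheet
                                  ┠────────────
                                  ┃C10:        
                                  ┃       A    
                              ┏━━━┃------------
                              ┃ Di┃  4        0
                              ┠───┃  5        0
                              ┃Err┃  6        0
                              ┃Th┌┃  7        0
                              ┃Th│┃  8        0
                              ┃Th│┃  9        0
                              ┃Th│┃ 10        0


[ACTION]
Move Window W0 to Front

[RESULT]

                                               
                                               
                                               
                                  ┏━━━━━━━━━━━━
                                  ┃ Spreadsheet
                                  ┠────────────
                                  ┃C10:        
                                  ┃       A    
                              ┏━━━━━━━━━━━━━━━━
                              ┃ DialogModal    
                              ┠────────────────
                              ┃Error handling m
                              ┃Th┌─────────────
                              ┃Th│         Erro
                              ┃Th│  File alread
                              ┃Th│[Save]  Don't


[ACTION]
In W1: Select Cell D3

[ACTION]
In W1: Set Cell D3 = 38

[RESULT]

                                               
                                               
                                               
                                  ┏━━━━━━━━━━━━
                                  ┃ Spreadsheet
                                  ┠────────────
                                  ┃D3: 38      
                                  ┃       A    
                              ┏━━━━━━━━━━━━━━━━
                              ┃ DialogModal    
                              ┠────────────────
                              ┃Error handling m
                              ┃Th┌─────────────
                              ┃Th│         Erro
                              ┃Th│  File alread
                              ┃Th│[Save]  Don't
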